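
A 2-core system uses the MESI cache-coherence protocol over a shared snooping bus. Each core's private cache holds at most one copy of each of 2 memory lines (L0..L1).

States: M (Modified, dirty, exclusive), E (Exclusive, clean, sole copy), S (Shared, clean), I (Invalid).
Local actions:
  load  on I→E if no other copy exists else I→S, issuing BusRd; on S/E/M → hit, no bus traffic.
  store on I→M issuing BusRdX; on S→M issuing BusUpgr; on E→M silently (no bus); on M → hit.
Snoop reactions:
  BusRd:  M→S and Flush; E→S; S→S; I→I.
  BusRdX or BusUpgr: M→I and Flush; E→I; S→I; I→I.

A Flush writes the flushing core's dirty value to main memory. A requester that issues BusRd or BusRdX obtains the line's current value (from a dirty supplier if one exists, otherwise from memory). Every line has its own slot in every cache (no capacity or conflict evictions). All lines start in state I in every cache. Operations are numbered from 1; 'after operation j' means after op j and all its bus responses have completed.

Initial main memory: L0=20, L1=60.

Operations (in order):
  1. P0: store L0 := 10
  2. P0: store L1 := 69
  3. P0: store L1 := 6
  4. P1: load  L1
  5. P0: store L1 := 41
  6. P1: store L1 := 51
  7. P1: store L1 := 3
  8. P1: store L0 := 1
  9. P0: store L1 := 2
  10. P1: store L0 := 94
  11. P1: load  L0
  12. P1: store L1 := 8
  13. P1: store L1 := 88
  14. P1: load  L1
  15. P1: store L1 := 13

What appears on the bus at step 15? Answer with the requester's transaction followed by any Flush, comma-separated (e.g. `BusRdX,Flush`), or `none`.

1. P0: store L0 := 10  bus=[BusRdX]  L0: P0=M P1=I  mem[L0]=20
2. P0: store L1 := 69  bus=[BusRdX]  L1: P0=M P1=I  mem[L1]=60
3. P0: store L1 := 6  bus=[-]  L1: P0=M P1=I  mem[L1]=60
4. P1: load  L1  bus=[BusRd,Flush]  L1: P0=S P1=S  mem[L1]=6
5. P0: store L1 := 41  bus=[BusUpgr]  L1: P0=M P1=I  mem[L1]=6
6. P1: store L1 := 51  bus=[BusRdX,Flush]  L1: P0=I P1=M  mem[L1]=41
7. P1: store L1 := 3  bus=[-]  L1: P0=I P1=M  mem[L1]=41
8. P1: store L0 := 1  bus=[BusRdX,Flush]  L0: P0=I P1=M  mem[L0]=10
9. P0: store L1 := 2  bus=[BusRdX,Flush]  L1: P0=M P1=I  mem[L1]=3
10. P1: store L0 := 94  bus=[-]  L0: P0=I P1=M  mem[L0]=10
11. P1: load  L0  bus=[-]  L0: P0=I P1=M  mem[L0]=10
12. P1: store L1 := 8  bus=[BusRdX,Flush]  L1: P0=I P1=M  mem[L1]=2
13. P1: store L1 := 88  bus=[-]  L1: P0=I P1=M  mem[L1]=2
14. P1: load  L1  bus=[-]  L1: P0=I P1=M  mem[L1]=2
15. P1: store L1 := 13  bus=[-]  L1: P0=I P1=M  mem[L1]=2

bus = none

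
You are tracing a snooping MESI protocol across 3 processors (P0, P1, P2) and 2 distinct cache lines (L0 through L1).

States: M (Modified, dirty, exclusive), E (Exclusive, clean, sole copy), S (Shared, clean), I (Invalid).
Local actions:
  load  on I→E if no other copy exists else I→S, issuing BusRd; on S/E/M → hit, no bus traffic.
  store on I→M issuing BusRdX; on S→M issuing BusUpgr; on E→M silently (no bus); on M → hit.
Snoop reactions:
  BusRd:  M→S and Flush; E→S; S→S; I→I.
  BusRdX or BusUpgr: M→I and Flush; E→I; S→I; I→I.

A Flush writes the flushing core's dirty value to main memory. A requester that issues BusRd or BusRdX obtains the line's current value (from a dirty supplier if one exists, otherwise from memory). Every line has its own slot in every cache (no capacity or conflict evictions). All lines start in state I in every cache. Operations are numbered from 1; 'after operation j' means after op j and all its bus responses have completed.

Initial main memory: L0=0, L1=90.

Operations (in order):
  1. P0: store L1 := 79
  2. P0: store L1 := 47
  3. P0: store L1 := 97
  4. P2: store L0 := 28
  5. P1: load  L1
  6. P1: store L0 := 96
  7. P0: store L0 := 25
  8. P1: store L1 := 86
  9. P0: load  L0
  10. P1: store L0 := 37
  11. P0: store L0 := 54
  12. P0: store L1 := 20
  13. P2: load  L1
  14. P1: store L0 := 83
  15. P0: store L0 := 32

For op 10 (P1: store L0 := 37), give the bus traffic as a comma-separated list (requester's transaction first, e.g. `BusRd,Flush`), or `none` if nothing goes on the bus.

1. P0: store L1 := 79  bus=[BusRdX]  L1: P0=M P1=I P2=I  mem[L1]=90
2. P0: store L1 := 47  bus=[-]  L1: P0=M P1=I P2=I  mem[L1]=90
3. P0: store L1 := 97  bus=[-]  L1: P0=M P1=I P2=I  mem[L1]=90
4. P2: store L0 := 28  bus=[BusRdX]  L0: P0=I P1=I P2=M  mem[L0]=0
5. P1: load  L1  bus=[BusRd,Flush]  L1: P0=S P1=S P2=I  mem[L1]=97
6. P1: store L0 := 96  bus=[BusRdX,Flush]  L0: P0=I P1=M P2=I  mem[L0]=28
7. P0: store L0 := 25  bus=[BusRdX,Flush]  L0: P0=M P1=I P2=I  mem[L0]=96
8. P1: store L1 := 86  bus=[BusUpgr]  L1: P0=I P1=M P2=I  mem[L1]=97
9. P0: load  L0  bus=[-]  L0: P0=M P1=I P2=I  mem[L0]=96
10. P1: store L0 := 37  bus=[BusRdX,Flush]  L0: P0=I P1=M P2=I  mem[L0]=25
11. P0: store L0 := 54  bus=[BusRdX,Flush]  L0: P0=M P1=I P2=I  mem[L0]=37
12. P0: store L1 := 20  bus=[BusRdX,Flush]  L1: P0=M P1=I P2=I  mem[L1]=86
13. P2: load  L1  bus=[BusRd,Flush]  L1: P0=S P1=I P2=S  mem[L1]=20
14. P1: store L0 := 83  bus=[BusRdX,Flush]  L0: P0=I P1=M P2=I  mem[L0]=54
15. P0: store L0 := 32  bus=[BusRdX,Flush]  L0: P0=M P1=I P2=I  mem[L0]=83

bus = BusRdX,Flush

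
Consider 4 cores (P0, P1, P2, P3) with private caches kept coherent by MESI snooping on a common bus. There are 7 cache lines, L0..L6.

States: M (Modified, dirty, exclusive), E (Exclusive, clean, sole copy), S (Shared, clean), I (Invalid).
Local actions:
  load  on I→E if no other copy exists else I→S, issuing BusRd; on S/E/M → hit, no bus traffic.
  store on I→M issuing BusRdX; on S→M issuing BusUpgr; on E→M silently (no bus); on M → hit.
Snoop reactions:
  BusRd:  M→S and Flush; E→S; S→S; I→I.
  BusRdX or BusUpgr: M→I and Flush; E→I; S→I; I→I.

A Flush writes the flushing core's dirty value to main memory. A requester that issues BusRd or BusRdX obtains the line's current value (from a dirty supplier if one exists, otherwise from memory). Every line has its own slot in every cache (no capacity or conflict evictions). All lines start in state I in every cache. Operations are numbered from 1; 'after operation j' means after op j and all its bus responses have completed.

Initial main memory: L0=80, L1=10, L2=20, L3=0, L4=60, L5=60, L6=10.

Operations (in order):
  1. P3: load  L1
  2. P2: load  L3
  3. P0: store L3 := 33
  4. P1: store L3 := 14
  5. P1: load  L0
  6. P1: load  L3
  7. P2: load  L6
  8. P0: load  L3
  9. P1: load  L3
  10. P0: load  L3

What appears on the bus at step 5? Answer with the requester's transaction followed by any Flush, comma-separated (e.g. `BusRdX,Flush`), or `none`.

bus = BusRd

[1] P3: load  L1 | P0:I, P1:I, P2:I, P3:E(10) | bus: BusRd
[2] P2: load  L3 | P0:I, P1:I, P2:E(0), P3:I | bus: BusRd
[3] P0: store L3 := 33 | P0:M(33), P1:I, P2:I, P3:I | bus: BusRdX
[4] P1: store L3 := 14 | P0:I, P1:M(14), P2:I, P3:I | bus: BusRdX,Flush
[5] P1: load  L0 | P0:I, P1:E(80), P2:I, P3:I | bus: BusRd
[6] P1: load  L3 | P0:I, P1:M(14), P2:I, P3:I | bus: none
[7] P2: load  L6 | P0:I, P1:I, P2:E(10), P3:I | bus: BusRd
[8] P0: load  L3 | P0:S(14), P1:S(14), P2:I, P3:I | bus: BusRd,Flush
[9] P1: load  L3 | P0:S(14), P1:S(14), P2:I, P3:I | bus: none
[10] P0: load  L3 | P0:S(14), P1:S(14), P2:I, P3:I | bus: none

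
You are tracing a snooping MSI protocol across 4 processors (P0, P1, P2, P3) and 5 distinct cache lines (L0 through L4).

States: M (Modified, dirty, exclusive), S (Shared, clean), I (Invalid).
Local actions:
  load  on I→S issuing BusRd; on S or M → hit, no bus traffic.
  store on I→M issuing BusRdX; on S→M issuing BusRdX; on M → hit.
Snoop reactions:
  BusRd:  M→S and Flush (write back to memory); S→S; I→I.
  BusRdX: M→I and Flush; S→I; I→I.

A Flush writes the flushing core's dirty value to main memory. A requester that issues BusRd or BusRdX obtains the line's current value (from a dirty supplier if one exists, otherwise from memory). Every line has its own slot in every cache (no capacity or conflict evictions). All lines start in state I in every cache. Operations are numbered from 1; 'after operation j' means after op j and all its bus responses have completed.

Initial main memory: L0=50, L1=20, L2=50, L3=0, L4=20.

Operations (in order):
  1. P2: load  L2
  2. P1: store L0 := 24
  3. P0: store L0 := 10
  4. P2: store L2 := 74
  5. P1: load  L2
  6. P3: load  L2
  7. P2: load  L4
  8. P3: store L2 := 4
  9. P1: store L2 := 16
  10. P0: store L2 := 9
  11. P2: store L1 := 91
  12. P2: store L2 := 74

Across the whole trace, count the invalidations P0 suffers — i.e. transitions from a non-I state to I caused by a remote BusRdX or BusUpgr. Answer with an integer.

invalidations = 1

1. P2: load  L2  bus=[BusRd]  L2: P0=I P1=I P2=S P3=I  mem[L2]=50
2. P1: store L0 := 24  bus=[BusRdX]  L0: P0=I P1=M P2=I P3=I  mem[L0]=50
3. P0: store L0 := 10  bus=[BusRdX,Flush]  L0: P0=M P1=I P2=I P3=I  mem[L0]=24
4. P2: store L2 := 74  bus=[BusRdX]  L2: P0=I P1=I P2=M P3=I  mem[L2]=50
5. P1: load  L2  bus=[BusRd,Flush]  L2: P0=I P1=S P2=S P3=I  mem[L2]=74
6. P3: load  L2  bus=[BusRd]  L2: P0=I P1=S P2=S P3=S  mem[L2]=74
7. P2: load  L4  bus=[BusRd]  L4: P0=I P1=I P2=S P3=I  mem[L4]=20
8. P3: store L2 := 4  bus=[BusRdX]  L2: P0=I P1=I P2=I P3=M  mem[L2]=74
9. P1: store L2 := 16  bus=[BusRdX,Flush]  L2: P0=I P1=M P2=I P3=I  mem[L2]=4
10. P0: store L2 := 9  bus=[BusRdX,Flush]  L2: P0=M P1=I P2=I P3=I  mem[L2]=16
11. P2: store L1 := 91  bus=[BusRdX]  L1: P0=I P1=I P2=M P3=I  mem[L1]=20
12. P2: store L2 := 74  bus=[BusRdX,Flush]  L2: P0=I P1=I P2=M P3=I  mem[L2]=9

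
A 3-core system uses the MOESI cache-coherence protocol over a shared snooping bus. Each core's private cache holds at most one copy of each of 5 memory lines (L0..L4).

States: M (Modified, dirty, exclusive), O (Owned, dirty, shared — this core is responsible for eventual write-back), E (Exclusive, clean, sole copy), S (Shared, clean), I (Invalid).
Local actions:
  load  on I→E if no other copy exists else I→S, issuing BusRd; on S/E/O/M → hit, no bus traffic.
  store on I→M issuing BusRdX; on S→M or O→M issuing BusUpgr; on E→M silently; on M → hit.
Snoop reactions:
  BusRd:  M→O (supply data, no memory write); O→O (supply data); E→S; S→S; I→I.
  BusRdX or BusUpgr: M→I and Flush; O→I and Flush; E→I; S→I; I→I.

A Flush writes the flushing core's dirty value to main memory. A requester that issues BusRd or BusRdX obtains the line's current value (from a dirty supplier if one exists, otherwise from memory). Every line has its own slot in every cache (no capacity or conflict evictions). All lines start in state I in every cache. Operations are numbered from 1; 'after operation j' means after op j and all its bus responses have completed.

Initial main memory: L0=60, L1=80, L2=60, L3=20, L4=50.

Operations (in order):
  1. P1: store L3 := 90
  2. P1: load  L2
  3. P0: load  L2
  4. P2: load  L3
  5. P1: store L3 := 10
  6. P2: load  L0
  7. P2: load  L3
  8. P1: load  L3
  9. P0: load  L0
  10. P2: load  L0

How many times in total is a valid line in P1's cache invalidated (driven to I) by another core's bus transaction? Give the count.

  op1 P1: store L3 := 90 → I/M/I on L3; bus BusRdX; mem=20
  op2 P1: load  L2 → I/E/I on L2; bus BusRd; mem=60
  op3 P0: load  L2 → S/S/I on L2; bus BusRd; mem=60
  op4 P2: load  L3 → I/O/S on L3; bus BusRd; mem=20
  op5 P1: store L3 := 10 → I/M/I on L3; bus BusUpgr; mem=20
  op6 P2: load  L0 → I/I/E on L0; bus BusRd; mem=60
  op7 P2: load  L3 → I/O/S on L3; bus BusRd; mem=20
  op8 P1: load  L3 → I/O/S on L3; bus (none); mem=20
  op9 P0: load  L0 → S/I/S on L0; bus BusRd; mem=60
  op10 P2: load  L0 → S/I/S on L0; bus (none); mem=60

invalidations = 0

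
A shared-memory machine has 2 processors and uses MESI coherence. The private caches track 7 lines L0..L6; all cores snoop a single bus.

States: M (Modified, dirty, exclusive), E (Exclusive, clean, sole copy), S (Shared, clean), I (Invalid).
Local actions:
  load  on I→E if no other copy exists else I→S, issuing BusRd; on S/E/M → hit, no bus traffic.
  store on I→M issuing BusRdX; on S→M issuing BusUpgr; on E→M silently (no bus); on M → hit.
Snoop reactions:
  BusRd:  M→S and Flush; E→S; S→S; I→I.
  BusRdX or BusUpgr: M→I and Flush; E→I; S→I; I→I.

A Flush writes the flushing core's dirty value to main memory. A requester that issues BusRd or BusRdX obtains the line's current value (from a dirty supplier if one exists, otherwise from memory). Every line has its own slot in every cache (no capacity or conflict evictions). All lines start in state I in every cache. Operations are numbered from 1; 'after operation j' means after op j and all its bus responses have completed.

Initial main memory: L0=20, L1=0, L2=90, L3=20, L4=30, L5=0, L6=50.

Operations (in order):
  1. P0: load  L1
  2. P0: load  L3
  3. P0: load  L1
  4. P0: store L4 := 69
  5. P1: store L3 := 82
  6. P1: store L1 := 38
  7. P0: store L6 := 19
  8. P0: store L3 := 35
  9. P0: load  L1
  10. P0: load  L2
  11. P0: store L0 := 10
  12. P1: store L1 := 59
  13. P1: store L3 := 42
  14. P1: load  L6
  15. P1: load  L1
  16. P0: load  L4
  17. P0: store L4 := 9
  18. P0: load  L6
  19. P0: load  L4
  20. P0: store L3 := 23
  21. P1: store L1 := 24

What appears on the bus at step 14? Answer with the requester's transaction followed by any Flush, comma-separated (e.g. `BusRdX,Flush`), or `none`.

step 1: P0: load  L1  ⟶  EI  (L1)  txn=BusRd  M[L1]=0
step 2: P0: load  L3  ⟶  EI  (L3)  txn=BusRd  M[L3]=20
step 3: P0: load  L1  ⟶  EI  (L1)  txn=∅  M[L1]=0
step 4: P0: store L4 := 69  ⟶  MI  (L4)  txn=BusRdX  M[L4]=30
step 5: P1: store L3 := 82  ⟶  IM  (L3)  txn=BusRdX  M[L3]=20
step 6: P1: store L1 := 38  ⟶  IM  (L1)  txn=BusRdX  M[L1]=0
step 7: P0: store L6 := 19  ⟶  MI  (L6)  txn=BusRdX  M[L6]=50
step 8: P0: store L3 := 35  ⟶  MI  (L3)  txn=BusRdX+Flush  M[L3]=82
step 9: P0: load  L1  ⟶  SS  (L1)  txn=BusRd+Flush  M[L1]=38
step 10: P0: load  L2  ⟶  EI  (L2)  txn=BusRd  M[L2]=90
step 11: P0: store L0 := 10  ⟶  MI  (L0)  txn=BusRdX  M[L0]=20
step 12: P1: store L1 := 59  ⟶  IM  (L1)  txn=BusUpgr  M[L1]=38
step 13: P1: store L3 := 42  ⟶  IM  (L3)  txn=BusRdX+Flush  M[L3]=35
step 14: P1: load  L6  ⟶  SS  (L6)  txn=BusRd+Flush  M[L6]=19
step 15: P1: load  L1  ⟶  IM  (L1)  txn=∅  M[L1]=38
step 16: P0: load  L4  ⟶  MI  (L4)  txn=∅  M[L4]=30
step 17: P0: store L4 := 9  ⟶  MI  (L4)  txn=∅  M[L4]=30
step 18: P0: load  L6  ⟶  SS  (L6)  txn=∅  M[L6]=19
step 19: P0: load  L4  ⟶  MI  (L4)  txn=∅  M[L4]=30
step 20: P0: store L3 := 23  ⟶  MI  (L3)  txn=BusRdX+Flush  M[L3]=42
step 21: P1: store L1 := 24  ⟶  IM  (L1)  txn=∅  M[L1]=38

bus = BusRd,Flush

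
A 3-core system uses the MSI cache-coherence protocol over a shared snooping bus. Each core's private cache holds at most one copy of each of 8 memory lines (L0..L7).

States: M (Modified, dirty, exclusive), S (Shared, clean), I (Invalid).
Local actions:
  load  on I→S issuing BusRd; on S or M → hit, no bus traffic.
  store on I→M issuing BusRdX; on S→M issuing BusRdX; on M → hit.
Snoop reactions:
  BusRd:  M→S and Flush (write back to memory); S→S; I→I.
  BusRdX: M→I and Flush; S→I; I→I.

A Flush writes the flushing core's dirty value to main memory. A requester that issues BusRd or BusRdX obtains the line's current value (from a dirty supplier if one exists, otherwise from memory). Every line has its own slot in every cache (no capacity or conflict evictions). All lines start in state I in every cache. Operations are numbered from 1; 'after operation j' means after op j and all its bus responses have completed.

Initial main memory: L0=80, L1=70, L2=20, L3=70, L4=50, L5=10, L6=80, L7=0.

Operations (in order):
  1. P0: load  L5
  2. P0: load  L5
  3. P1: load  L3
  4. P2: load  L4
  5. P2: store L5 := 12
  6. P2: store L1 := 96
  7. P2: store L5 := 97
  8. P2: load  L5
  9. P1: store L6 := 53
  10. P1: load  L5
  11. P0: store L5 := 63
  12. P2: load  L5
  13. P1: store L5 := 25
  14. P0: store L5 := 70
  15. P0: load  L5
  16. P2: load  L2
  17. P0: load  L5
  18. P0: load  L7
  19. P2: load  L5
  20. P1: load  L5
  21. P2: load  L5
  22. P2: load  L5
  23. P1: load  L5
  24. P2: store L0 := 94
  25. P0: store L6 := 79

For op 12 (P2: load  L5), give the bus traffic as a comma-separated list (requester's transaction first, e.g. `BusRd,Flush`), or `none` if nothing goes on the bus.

  op1 P0: load  L5 → S/I/I on L5; bus BusRd; mem=10
  op2 P0: load  L5 → S/I/I on L5; bus (none); mem=10
  op3 P1: load  L3 → I/S/I on L3; bus BusRd; mem=70
  op4 P2: load  L4 → I/I/S on L4; bus BusRd; mem=50
  op5 P2: store L5 := 12 → I/I/M on L5; bus BusRdX; mem=10
  op6 P2: store L1 := 96 → I/I/M on L1; bus BusRdX; mem=70
  op7 P2: store L5 := 97 → I/I/M on L5; bus (none); mem=10
  op8 P2: load  L5 → I/I/M on L5; bus (none); mem=10
  op9 P1: store L6 := 53 → I/M/I on L6; bus BusRdX; mem=80
  op10 P1: load  L5 → I/S/S on L5; bus BusRd Flush; mem=97
  op11 P0: store L5 := 63 → M/I/I on L5; bus BusRdX; mem=97
  op12 P2: load  L5 → S/I/S on L5; bus BusRd Flush; mem=63
  op13 P1: store L5 := 25 → I/M/I on L5; bus BusRdX; mem=63
  op14 P0: store L5 := 70 → M/I/I on L5; bus BusRdX Flush; mem=25
  op15 P0: load  L5 → M/I/I on L5; bus (none); mem=25
  op16 P2: load  L2 → I/I/S on L2; bus BusRd; mem=20
  op17 P0: load  L5 → M/I/I on L5; bus (none); mem=25
  op18 P0: load  L7 → S/I/I on L7; bus BusRd; mem=0
  op19 P2: load  L5 → S/I/S on L5; bus BusRd Flush; mem=70
  op20 P1: load  L5 → S/S/S on L5; bus BusRd; mem=70
  op21 P2: load  L5 → S/S/S on L5; bus (none); mem=70
  op22 P2: load  L5 → S/S/S on L5; bus (none); mem=70
  op23 P1: load  L5 → S/S/S on L5; bus (none); mem=70
  op24 P2: store L0 := 94 → I/I/M on L0; bus BusRdX; mem=80
  op25 P0: store L6 := 79 → M/I/I on L6; bus BusRdX Flush; mem=53

bus = BusRd,Flush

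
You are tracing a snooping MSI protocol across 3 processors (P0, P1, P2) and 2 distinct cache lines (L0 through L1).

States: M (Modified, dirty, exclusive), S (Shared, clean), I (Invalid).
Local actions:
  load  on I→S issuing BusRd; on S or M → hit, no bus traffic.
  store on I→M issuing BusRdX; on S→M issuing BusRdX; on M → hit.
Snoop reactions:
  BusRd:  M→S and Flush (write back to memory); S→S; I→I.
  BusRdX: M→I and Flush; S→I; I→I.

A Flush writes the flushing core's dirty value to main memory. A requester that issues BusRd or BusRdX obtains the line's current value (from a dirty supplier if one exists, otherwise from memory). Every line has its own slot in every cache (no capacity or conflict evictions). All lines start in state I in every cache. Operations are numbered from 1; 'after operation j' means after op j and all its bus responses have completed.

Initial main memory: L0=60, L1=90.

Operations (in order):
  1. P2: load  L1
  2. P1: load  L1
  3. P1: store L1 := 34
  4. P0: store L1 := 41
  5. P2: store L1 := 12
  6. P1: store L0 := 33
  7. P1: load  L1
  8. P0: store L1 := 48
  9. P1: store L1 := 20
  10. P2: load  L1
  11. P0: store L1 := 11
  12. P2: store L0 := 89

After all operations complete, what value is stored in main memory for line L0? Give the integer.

memory[L0] = 33

step 1: P2: load  L1  ⟶  IIS  (L1)  txn=BusRd  M[L1]=90
step 2: P1: load  L1  ⟶  ISS  (L1)  txn=BusRd  M[L1]=90
step 3: P1: store L1 := 34  ⟶  IMI  (L1)  txn=BusRdX  M[L1]=90
step 4: P0: store L1 := 41  ⟶  MII  (L1)  txn=BusRdX+Flush  M[L1]=34
step 5: P2: store L1 := 12  ⟶  IIM  (L1)  txn=BusRdX+Flush  M[L1]=41
step 6: P1: store L0 := 33  ⟶  IMI  (L0)  txn=BusRdX  M[L0]=60
step 7: P1: load  L1  ⟶  ISS  (L1)  txn=BusRd+Flush  M[L1]=12
step 8: P0: store L1 := 48  ⟶  MII  (L1)  txn=BusRdX  M[L1]=12
step 9: P1: store L1 := 20  ⟶  IMI  (L1)  txn=BusRdX+Flush  M[L1]=48
step 10: P2: load  L1  ⟶  ISS  (L1)  txn=BusRd+Flush  M[L1]=20
step 11: P0: store L1 := 11  ⟶  MII  (L1)  txn=BusRdX  M[L1]=20
step 12: P2: store L0 := 89  ⟶  IIM  (L0)  txn=BusRdX+Flush  M[L0]=33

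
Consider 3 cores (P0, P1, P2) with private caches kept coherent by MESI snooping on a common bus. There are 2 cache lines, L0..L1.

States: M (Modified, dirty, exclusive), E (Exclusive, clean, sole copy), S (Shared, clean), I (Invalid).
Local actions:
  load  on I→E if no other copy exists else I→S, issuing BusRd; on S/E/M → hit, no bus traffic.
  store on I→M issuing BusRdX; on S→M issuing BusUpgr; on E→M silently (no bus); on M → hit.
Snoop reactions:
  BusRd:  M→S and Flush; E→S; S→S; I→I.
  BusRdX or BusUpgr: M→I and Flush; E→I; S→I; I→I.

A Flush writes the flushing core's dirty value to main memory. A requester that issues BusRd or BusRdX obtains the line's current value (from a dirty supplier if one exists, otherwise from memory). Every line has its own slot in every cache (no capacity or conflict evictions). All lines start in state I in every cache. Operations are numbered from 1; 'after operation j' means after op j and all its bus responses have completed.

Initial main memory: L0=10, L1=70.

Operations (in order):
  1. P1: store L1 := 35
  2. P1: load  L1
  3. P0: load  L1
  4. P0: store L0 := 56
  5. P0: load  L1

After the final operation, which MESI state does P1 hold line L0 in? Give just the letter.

1. P1: store L1 := 35  bus=[BusRdX]  L1: P0=I P1=M P2=I  mem[L1]=70
2. P1: load  L1  bus=[-]  L1: P0=I P1=M P2=I  mem[L1]=70
3. P0: load  L1  bus=[BusRd,Flush]  L1: P0=S P1=S P2=I  mem[L1]=35
4. P0: store L0 := 56  bus=[BusRdX]  L0: P0=M P1=I P2=I  mem[L0]=10
5. P0: load  L1  bus=[-]  L1: P0=S P1=S P2=I  mem[L1]=35

state = I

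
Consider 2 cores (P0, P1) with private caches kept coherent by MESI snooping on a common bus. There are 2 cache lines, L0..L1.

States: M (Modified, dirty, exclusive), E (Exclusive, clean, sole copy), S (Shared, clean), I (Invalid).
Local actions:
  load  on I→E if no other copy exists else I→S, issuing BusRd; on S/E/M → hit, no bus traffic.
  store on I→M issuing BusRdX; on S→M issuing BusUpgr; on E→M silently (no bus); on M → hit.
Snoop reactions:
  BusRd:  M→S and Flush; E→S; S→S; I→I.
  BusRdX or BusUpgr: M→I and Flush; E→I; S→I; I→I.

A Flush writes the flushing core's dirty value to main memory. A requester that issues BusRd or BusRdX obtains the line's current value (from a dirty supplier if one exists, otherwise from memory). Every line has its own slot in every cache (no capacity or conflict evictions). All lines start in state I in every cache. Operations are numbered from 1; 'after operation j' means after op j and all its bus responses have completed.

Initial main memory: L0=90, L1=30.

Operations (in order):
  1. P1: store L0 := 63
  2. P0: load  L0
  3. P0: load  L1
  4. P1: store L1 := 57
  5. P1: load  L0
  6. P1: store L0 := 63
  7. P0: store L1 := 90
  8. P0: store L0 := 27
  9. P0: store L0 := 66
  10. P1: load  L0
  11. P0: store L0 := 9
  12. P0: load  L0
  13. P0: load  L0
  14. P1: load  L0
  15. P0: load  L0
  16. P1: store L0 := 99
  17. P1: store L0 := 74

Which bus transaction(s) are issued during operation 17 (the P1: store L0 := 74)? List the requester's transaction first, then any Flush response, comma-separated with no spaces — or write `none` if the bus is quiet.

step 1: P1: store L0 := 63  ⟶  IM  (L0)  txn=BusRdX  M[L0]=90
step 2: P0: load  L0  ⟶  SS  (L0)  txn=BusRd+Flush  M[L0]=63
step 3: P0: load  L1  ⟶  EI  (L1)  txn=BusRd  M[L1]=30
step 4: P1: store L1 := 57  ⟶  IM  (L1)  txn=BusRdX  M[L1]=30
step 5: P1: load  L0  ⟶  SS  (L0)  txn=∅  M[L0]=63
step 6: P1: store L0 := 63  ⟶  IM  (L0)  txn=BusUpgr  M[L0]=63
step 7: P0: store L1 := 90  ⟶  MI  (L1)  txn=BusRdX+Flush  M[L1]=57
step 8: P0: store L0 := 27  ⟶  MI  (L0)  txn=BusRdX+Flush  M[L0]=63
step 9: P0: store L0 := 66  ⟶  MI  (L0)  txn=∅  M[L0]=63
step 10: P1: load  L0  ⟶  SS  (L0)  txn=BusRd+Flush  M[L0]=66
step 11: P0: store L0 := 9  ⟶  MI  (L0)  txn=BusUpgr  M[L0]=66
step 12: P0: load  L0  ⟶  MI  (L0)  txn=∅  M[L0]=66
step 13: P0: load  L0  ⟶  MI  (L0)  txn=∅  M[L0]=66
step 14: P1: load  L0  ⟶  SS  (L0)  txn=BusRd+Flush  M[L0]=9
step 15: P0: load  L0  ⟶  SS  (L0)  txn=∅  M[L0]=9
step 16: P1: store L0 := 99  ⟶  IM  (L0)  txn=BusUpgr  M[L0]=9
step 17: P1: store L0 := 74  ⟶  IM  (L0)  txn=∅  M[L0]=9

bus = none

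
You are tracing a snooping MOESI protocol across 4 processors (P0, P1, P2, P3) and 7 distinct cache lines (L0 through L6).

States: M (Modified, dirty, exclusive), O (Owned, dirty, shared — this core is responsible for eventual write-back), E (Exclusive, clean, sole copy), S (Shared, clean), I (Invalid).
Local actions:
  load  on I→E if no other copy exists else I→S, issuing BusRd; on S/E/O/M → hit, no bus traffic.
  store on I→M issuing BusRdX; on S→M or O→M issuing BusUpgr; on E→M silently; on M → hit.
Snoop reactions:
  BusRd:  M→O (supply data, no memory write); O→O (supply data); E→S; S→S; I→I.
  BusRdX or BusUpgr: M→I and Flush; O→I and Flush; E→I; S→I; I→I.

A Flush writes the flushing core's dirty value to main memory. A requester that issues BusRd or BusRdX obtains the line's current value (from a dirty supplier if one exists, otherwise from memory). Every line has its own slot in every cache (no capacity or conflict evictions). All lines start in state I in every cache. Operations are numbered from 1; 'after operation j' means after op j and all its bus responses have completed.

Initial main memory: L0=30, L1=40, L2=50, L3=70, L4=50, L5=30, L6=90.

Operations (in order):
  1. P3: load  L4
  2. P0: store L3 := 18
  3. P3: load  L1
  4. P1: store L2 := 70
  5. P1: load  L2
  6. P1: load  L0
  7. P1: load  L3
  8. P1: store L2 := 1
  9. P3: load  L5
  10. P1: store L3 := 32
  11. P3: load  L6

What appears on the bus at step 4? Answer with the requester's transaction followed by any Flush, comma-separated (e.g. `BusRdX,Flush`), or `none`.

bus = BusRdX

1. P3: load  L4  bus=[BusRd]  L4: P0=I P1=I P2=I P3=E  mem[L4]=50
2. P0: store L3 := 18  bus=[BusRdX]  L3: P0=M P1=I P2=I P3=I  mem[L3]=70
3. P3: load  L1  bus=[BusRd]  L1: P0=I P1=I P2=I P3=E  mem[L1]=40
4. P1: store L2 := 70  bus=[BusRdX]  L2: P0=I P1=M P2=I P3=I  mem[L2]=50
5. P1: load  L2  bus=[-]  L2: P0=I P1=M P2=I P3=I  mem[L2]=50
6. P1: load  L0  bus=[BusRd]  L0: P0=I P1=E P2=I P3=I  mem[L0]=30
7. P1: load  L3  bus=[BusRd]  L3: P0=O P1=S P2=I P3=I  mem[L3]=70
8. P1: store L2 := 1  bus=[-]  L2: P0=I P1=M P2=I P3=I  mem[L2]=50
9. P3: load  L5  bus=[BusRd]  L5: P0=I P1=I P2=I P3=E  mem[L5]=30
10. P1: store L3 := 32  bus=[BusUpgr,Flush]  L3: P0=I P1=M P2=I P3=I  mem[L3]=18
11. P3: load  L6  bus=[BusRd]  L6: P0=I P1=I P2=I P3=E  mem[L6]=90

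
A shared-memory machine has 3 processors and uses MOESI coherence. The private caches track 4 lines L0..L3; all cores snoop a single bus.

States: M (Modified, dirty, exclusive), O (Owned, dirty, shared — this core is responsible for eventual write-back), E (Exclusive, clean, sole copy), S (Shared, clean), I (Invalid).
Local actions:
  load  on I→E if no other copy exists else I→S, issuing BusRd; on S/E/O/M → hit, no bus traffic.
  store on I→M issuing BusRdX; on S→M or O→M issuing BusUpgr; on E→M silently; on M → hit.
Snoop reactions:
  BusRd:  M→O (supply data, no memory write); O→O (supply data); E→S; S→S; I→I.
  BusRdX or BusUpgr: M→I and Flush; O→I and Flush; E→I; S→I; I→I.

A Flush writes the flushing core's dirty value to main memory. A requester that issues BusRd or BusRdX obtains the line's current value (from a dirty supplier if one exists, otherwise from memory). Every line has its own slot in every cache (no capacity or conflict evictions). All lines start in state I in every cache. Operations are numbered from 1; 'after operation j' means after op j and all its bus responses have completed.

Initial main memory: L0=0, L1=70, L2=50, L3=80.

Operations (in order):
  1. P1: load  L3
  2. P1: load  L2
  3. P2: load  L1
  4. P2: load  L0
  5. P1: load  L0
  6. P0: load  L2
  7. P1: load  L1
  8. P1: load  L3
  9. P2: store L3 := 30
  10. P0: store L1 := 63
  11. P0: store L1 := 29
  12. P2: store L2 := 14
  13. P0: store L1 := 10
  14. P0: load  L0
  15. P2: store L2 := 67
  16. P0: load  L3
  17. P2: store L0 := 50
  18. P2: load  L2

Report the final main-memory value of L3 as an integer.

memory[L3] = 80

1. P1: load  L3  bus=[BusRd]  L3: P0=I P1=E P2=I  mem[L3]=80
2. P1: load  L2  bus=[BusRd]  L2: P0=I P1=E P2=I  mem[L2]=50
3. P2: load  L1  bus=[BusRd]  L1: P0=I P1=I P2=E  mem[L1]=70
4. P2: load  L0  bus=[BusRd]  L0: P0=I P1=I P2=E  mem[L0]=0
5. P1: load  L0  bus=[BusRd]  L0: P0=I P1=S P2=S  mem[L0]=0
6. P0: load  L2  bus=[BusRd]  L2: P0=S P1=S P2=I  mem[L2]=50
7. P1: load  L1  bus=[BusRd]  L1: P0=I P1=S P2=S  mem[L1]=70
8. P1: load  L3  bus=[-]  L3: P0=I P1=E P2=I  mem[L3]=80
9. P2: store L3 := 30  bus=[BusRdX]  L3: P0=I P1=I P2=M  mem[L3]=80
10. P0: store L1 := 63  bus=[BusRdX]  L1: P0=M P1=I P2=I  mem[L1]=70
11. P0: store L1 := 29  bus=[-]  L1: P0=M P1=I P2=I  mem[L1]=70
12. P2: store L2 := 14  bus=[BusRdX]  L2: P0=I P1=I P2=M  mem[L2]=50
13. P0: store L1 := 10  bus=[-]  L1: P0=M P1=I P2=I  mem[L1]=70
14. P0: load  L0  bus=[BusRd]  L0: P0=S P1=S P2=S  mem[L0]=0
15. P2: store L2 := 67  bus=[-]  L2: P0=I P1=I P2=M  mem[L2]=50
16. P0: load  L3  bus=[BusRd]  L3: P0=S P1=I P2=O  mem[L3]=80
17. P2: store L0 := 50  bus=[BusUpgr]  L0: P0=I P1=I P2=M  mem[L0]=0
18. P2: load  L2  bus=[-]  L2: P0=I P1=I P2=M  mem[L2]=50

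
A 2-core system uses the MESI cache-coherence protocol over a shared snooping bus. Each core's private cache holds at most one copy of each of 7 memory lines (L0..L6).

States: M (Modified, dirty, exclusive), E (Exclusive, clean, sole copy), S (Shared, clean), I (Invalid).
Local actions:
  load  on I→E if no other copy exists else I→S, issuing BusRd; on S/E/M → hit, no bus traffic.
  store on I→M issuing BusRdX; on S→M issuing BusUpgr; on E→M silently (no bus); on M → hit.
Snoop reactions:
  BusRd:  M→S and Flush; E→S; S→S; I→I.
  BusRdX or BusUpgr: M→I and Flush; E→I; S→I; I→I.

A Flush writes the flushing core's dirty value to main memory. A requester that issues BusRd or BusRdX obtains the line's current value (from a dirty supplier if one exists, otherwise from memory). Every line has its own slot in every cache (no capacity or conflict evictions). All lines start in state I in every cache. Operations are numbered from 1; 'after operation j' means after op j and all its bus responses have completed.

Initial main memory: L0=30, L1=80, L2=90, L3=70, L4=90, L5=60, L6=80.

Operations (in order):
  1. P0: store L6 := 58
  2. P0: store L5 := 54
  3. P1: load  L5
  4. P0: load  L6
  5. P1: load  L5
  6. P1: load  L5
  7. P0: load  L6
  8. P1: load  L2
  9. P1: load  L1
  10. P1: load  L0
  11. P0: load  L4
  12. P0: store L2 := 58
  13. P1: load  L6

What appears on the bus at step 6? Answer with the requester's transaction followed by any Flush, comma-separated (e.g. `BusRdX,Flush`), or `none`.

bus = none

step 1: P0: store L6 := 58  ⟶  MI  (L6)  txn=BusRdX  M[L6]=80
step 2: P0: store L5 := 54  ⟶  MI  (L5)  txn=BusRdX  M[L5]=60
step 3: P1: load  L5  ⟶  SS  (L5)  txn=BusRd+Flush  M[L5]=54
step 4: P0: load  L6  ⟶  MI  (L6)  txn=∅  M[L6]=80
step 5: P1: load  L5  ⟶  SS  (L5)  txn=∅  M[L5]=54
step 6: P1: load  L5  ⟶  SS  (L5)  txn=∅  M[L5]=54
step 7: P0: load  L6  ⟶  MI  (L6)  txn=∅  M[L6]=80
step 8: P1: load  L2  ⟶  IE  (L2)  txn=BusRd  M[L2]=90
step 9: P1: load  L1  ⟶  IE  (L1)  txn=BusRd  M[L1]=80
step 10: P1: load  L0  ⟶  IE  (L0)  txn=BusRd  M[L0]=30
step 11: P0: load  L4  ⟶  EI  (L4)  txn=BusRd  M[L4]=90
step 12: P0: store L2 := 58  ⟶  MI  (L2)  txn=BusRdX  M[L2]=90
step 13: P1: load  L6  ⟶  SS  (L6)  txn=BusRd+Flush  M[L6]=58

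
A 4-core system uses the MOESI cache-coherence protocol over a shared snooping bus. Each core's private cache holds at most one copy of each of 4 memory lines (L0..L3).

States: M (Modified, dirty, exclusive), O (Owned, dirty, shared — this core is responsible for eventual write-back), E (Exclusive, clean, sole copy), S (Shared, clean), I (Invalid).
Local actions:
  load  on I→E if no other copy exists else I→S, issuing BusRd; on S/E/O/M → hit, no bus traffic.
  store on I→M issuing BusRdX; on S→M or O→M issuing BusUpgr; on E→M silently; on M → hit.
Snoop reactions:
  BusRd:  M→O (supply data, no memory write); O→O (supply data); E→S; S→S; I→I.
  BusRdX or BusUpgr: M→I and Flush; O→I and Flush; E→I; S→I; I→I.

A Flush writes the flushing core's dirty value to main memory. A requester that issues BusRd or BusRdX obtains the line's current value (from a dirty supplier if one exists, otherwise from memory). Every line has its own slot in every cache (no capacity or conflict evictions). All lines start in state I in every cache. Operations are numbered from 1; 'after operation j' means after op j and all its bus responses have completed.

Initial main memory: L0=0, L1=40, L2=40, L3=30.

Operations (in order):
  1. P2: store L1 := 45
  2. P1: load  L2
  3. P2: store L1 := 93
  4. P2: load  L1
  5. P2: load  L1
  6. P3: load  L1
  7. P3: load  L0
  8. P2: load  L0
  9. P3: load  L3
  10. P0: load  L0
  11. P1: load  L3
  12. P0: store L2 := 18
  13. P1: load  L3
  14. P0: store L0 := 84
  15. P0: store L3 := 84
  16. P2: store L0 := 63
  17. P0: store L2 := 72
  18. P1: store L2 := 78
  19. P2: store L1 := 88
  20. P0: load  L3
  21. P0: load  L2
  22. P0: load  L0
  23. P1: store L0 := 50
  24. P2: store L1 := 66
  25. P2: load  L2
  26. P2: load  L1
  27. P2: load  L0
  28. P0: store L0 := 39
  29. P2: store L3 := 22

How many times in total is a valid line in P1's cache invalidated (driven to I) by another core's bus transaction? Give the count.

invalidations = 3

1. P2: store L1 := 45  bus=[BusRdX]  L1: P0=I P1=I P2=M P3=I  mem[L1]=40
2. P1: load  L2  bus=[BusRd]  L2: P0=I P1=E P2=I P3=I  mem[L2]=40
3. P2: store L1 := 93  bus=[-]  L1: P0=I P1=I P2=M P3=I  mem[L1]=40
4. P2: load  L1  bus=[-]  L1: P0=I P1=I P2=M P3=I  mem[L1]=40
5. P2: load  L1  bus=[-]  L1: P0=I P1=I P2=M P3=I  mem[L1]=40
6. P3: load  L1  bus=[BusRd]  L1: P0=I P1=I P2=O P3=S  mem[L1]=40
7. P3: load  L0  bus=[BusRd]  L0: P0=I P1=I P2=I P3=E  mem[L0]=0
8. P2: load  L0  bus=[BusRd]  L0: P0=I P1=I P2=S P3=S  mem[L0]=0
9. P3: load  L3  bus=[BusRd]  L3: P0=I P1=I P2=I P3=E  mem[L3]=30
10. P0: load  L0  bus=[BusRd]  L0: P0=S P1=I P2=S P3=S  mem[L0]=0
11. P1: load  L3  bus=[BusRd]  L3: P0=I P1=S P2=I P3=S  mem[L3]=30
12. P0: store L2 := 18  bus=[BusRdX]  L2: P0=M P1=I P2=I P3=I  mem[L2]=40
13. P1: load  L3  bus=[-]  L3: P0=I P1=S P2=I P3=S  mem[L3]=30
14. P0: store L0 := 84  bus=[BusUpgr]  L0: P0=M P1=I P2=I P3=I  mem[L0]=0
15. P0: store L3 := 84  bus=[BusRdX]  L3: P0=M P1=I P2=I P3=I  mem[L3]=30
16. P2: store L0 := 63  bus=[BusRdX,Flush]  L0: P0=I P1=I P2=M P3=I  mem[L0]=84
17. P0: store L2 := 72  bus=[-]  L2: P0=M P1=I P2=I P3=I  mem[L2]=40
18. P1: store L2 := 78  bus=[BusRdX,Flush]  L2: P0=I P1=M P2=I P3=I  mem[L2]=72
19. P2: store L1 := 88  bus=[BusUpgr]  L1: P0=I P1=I P2=M P3=I  mem[L1]=40
20. P0: load  L3  bus=[-]  L3: P0=M P1=I P2=I P3=I  mem[L3]=30
21. P0: load  L2  bus=[BusRd]  L2: P0=S P1=O P2=I P3=I  mem[L2]=72
22. P0: load  L0  bus=[BusRd]  L0: P0=S P1=I P2=O P3=I  mem[L0]=84
23. P1: store L0 := 50  bus=[BusRdX,Flush]  L0: P0=I P1=M P2=I P3=I  mem[L0]=63
24. P2: store L1 := 66  bus=[-]  L1: P0=I P1=I P2=M P3=I  mem[L1]=40
25. P2: load  L2  bus=[BusRd]  L2: P0=S P1=O P2=S P3=I  mem[L2]=72
26. P2: load  L1  bus=[-]  L1: P0=I P1=I P2=M P3=I  mem[L1]=40
27. P2: load  L0  bus=[BusRd]  L0: P0=I P1=O P2=S P3=I  mem[L0]=63
28. P0: store L0 := 39  bus=[BusRdX,Flush]  L0: P0=M P1=I P2=I P3=I  mem[L0]=50
29. P2: store L3 := 22  bus=[BusRdX,Flush]  L3: P0=I P1=I P2=M P3=I  mem[L3]=84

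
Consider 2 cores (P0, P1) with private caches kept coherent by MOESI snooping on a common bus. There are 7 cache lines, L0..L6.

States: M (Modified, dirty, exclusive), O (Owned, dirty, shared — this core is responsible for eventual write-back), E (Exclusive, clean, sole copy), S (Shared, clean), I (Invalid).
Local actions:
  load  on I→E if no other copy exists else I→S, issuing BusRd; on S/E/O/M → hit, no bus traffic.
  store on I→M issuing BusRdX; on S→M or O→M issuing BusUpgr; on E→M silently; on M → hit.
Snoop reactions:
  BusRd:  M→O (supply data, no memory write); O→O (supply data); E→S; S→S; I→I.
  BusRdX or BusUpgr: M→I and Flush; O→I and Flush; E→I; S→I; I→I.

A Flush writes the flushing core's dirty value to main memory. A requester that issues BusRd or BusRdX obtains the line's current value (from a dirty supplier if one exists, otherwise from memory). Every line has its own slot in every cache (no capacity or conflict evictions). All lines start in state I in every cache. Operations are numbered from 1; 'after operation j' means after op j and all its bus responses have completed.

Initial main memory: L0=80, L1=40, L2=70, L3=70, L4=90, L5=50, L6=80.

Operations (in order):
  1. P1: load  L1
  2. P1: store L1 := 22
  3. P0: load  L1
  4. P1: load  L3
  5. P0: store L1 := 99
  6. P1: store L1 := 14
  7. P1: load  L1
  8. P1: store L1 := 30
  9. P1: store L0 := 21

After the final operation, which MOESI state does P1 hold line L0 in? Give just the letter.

step 1: P1: load  L1  ⟶  IE  (L1)  txn=BusRd  M[L1]=40
step 2: P1: store L1 := 22  ⟶  IM  (L1)  txn=∅  M[L1]=40
step 3: P0: load  L1  ⟶  SO  (L1)  txn=BusRd  M[L1]=40
step 4: P1: load  L3  ⟶  IE  (L3)  txn=BusRd  M[L3]=70
step 5: P0: store L1 := 99  ⟶  MI  (L1)  txn=BusUpgr+Flush  M[L1]=22
step 6: P1: store L1 := 14  ⟶  IM  (L1)  txn=BusRdX+Flush  M[L1]=99
step 7: P1: load  L1  ⟶  IM  (L1)  txn=∅  M[L1]=99
step 8: P1: store L1 := 30  ⟶  IM  (L1)  txn=∅  M[L1]=99
step 9: P1: store L0 := 21  ⟶  IM  (L0)  txn=BusRdX  M[L0]=80

state = M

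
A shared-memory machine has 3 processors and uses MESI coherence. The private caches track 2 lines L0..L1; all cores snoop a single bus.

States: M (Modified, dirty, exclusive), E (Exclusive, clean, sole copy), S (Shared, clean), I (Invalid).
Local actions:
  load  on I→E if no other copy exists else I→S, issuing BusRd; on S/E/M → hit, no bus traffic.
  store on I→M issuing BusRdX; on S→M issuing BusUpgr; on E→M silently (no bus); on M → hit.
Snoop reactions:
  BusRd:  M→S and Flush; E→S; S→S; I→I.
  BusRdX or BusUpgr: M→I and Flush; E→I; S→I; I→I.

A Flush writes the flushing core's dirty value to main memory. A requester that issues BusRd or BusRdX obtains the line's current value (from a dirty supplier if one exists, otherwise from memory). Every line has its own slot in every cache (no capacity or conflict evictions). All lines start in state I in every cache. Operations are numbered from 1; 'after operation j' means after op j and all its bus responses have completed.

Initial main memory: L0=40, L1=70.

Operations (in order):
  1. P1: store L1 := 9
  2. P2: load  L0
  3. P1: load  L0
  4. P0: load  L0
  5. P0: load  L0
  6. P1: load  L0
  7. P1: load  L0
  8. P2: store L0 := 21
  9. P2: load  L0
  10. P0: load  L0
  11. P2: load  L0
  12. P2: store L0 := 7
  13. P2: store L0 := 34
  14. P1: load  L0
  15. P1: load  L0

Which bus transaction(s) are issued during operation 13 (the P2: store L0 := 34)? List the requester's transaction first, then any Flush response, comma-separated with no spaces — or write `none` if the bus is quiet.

[1] P1: store L1 := 9 | P0:I, P1:M(9), P2:I | bus: BusRdX
[2] P2: load  L0 | P0:I, P1:I, P2:E(40) | bus: BusRd
[3] P1: load  L0 | P0:I, P1:S(40), P2:S(40) | bus: BusRd
[4] P0: load  L0 | P0:S(40), P1:S(40), P2:S(40) | bus: BusRd
[5] P0: load  L0 | P0:S(40), P1:S(40), P2:S(40) | bus: none
[6] P1: load  L0 | P0:S(40), P1:S(40), P2:S(40) | bus: none
[7] P1: load  L0 | P0:S(40), P1:S(40), P2:S(40) | bus: none
[8] P2: store L0 := 21 | P0:I, P1:I, P2:M(21) | bus: BusUpgr
[9] P2: load  L0 | P0:I, P1:I, P2:M(21) | bus: none
[10] P0: load  L0 | P0:S(21), P1:I, P2:S(21) | bus: BusRd,Flush
[11] P2: load  L0 | P0:S(21), P1:I, P2:S(21) | bus: none
[12] P2: store L0 := 7 | P0:I, P1:I, P2:M(7) | bus: BusUpgr
[13] P2: store L0 := 34 | P0:I, P1:I, P2:M(34) | bus: none
[14] P1: load  L0 | P0:I, P1:S(34), P2:S(34) | bus: BusRd,Flush
[15] P1: load  L0 | P0:I, P1:S(34), P2:S(34) | bus: none

bus = none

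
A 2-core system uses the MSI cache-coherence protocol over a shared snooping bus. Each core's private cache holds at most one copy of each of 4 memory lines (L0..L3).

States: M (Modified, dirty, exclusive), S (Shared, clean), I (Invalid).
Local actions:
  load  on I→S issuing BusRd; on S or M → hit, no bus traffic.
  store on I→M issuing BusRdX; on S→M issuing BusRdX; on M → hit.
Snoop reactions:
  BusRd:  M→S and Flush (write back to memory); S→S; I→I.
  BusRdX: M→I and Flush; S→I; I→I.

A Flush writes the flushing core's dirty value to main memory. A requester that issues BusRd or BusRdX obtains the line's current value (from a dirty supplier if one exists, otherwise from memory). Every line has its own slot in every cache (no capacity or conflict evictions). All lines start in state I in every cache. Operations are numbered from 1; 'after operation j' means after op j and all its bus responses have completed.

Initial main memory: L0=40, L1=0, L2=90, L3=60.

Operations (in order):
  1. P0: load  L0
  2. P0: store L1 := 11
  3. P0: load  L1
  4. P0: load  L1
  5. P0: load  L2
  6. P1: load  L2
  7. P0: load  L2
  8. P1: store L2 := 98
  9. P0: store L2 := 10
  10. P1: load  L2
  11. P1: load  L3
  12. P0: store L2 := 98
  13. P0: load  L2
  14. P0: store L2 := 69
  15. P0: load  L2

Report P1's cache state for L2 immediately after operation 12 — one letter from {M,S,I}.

1. P0: load  L0  bus=[BusRd]  L0: P0=S P1=I  mem[L0]=40
2. P0: store L1 := 11  bus=[BusRdX]  L1: P0=M P1=I  mem[L1]=0
3. P0: load  L1  bus=[-]  L1: P0=M P1=I  mem[L1]=0
4. P0: load  L1  bus=[-]  L1: P0=M P1=I  mem[L1]=0
5. P0: load  L2  bus=[BusRd]  L2: P0=S P1=I  mem[L2]=90
6. P1: load  L2  bus=[BusRd]  L2: P0=S P1=S  mem[L2]=90
7. P0: load  L2  bus=[-]  L2: P0=S P1=S  mem[L2]=90
8. P1: store L2 := 98  bus=[BusRdX]  L2: P0=I P1=M  mem[L2]=90
9. P0: store L2 := 10  bus=[BusRdX,Flush]  L2: P0=M P1=I  mem[L2]=98
10. P1: load  L2  bus=[BusRd,Flush]  L2: P0=S P1=S  mem[L2]=10
11. P1: load  L3  bus=[BusRd]  L3: P0=I P1=S  mem[L3]=60
12. P0: store L2 := 98  bus=[BusRdX]  L2: P0=M P1=I  mem[L2]=10
13. P0: load  L2  bus=[-]  L2: P0=M P1=I  mem[L2]=10
14. P0: store L2 := 69  bus=[-]  L2: P0=M P1=I  mem[L2]=10
15. P0: load  L2  bus=[-]  L2: P0=M P1=I  mem[L2]=10

state = I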